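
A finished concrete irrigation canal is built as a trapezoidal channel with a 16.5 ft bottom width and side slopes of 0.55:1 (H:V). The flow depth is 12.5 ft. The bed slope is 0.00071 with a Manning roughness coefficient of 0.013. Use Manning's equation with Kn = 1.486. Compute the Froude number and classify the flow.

With bottom width b = 16.5 ft and side slope z = 0.55: A = (b + zy)y = (16.5 + 0.55×12.5)×12.5 = 292.2 ft²; P = b + 2y√(1+z²) = 16.5 + 2×12.5×1.141 = 45.03 ft.
Hydraulic radius R = A/P = 292.2/45.03 = 6.488 ft.
V = (1.486/n) R^(2/3) √S = (1.486/0.013) × 6.488^(2/3) × √0.00071 = 10.6 ft/s. Hydraulic depth D_h = A/T = 292.2/30.25 = 9.659 ft.
Froude number Fr = V/√(g·D_h) = 10.6/√(32.2×9.659) = 0.601, which is less than 1, so the flow is subcritical.

subcritical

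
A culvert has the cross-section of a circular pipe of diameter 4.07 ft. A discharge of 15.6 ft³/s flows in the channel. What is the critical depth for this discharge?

y_c = 1.15 ft

At critical depth, Q² T / (g A³) = 1, i.e. A³/T = Q²/g = 15.6²/32.2 = 7.558.
Try y = 0.995 ft: A³/T = 4.279 — short.
Try y = 1.29 ft: A³/T = 11.73 — over.
Try y = 1.15 ft: A³/T = 7.516 — ≈ 7.558.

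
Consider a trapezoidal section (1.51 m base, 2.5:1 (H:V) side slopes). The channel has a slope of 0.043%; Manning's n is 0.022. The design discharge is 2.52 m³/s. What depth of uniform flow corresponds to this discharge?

Manning's equation rearranged: A R^(2/3) = nQ / (1·√S) = 0.022 × 2.52 / (√0.00043) = 2.674.
Try y = 1.07 m: A R^(2/3) = 3.241 — high.
Try y = 0.759 m: A R^(2/3) = 1.546 — low.
Try y = 0.98 m: A R^(2/3) = 2.673 — matches.

y_n = 0.98 m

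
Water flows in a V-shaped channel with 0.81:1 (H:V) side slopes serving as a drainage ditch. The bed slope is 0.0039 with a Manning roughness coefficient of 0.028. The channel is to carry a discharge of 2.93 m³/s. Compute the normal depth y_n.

Manning's equation rearranged: A R^(2/3) = nQ / (1·√S) = 0.028 × 2.93 / (√0.0039) = 1.314.
Try y = 1.39 m: A R^(2/3) = 0.9018 — low.
Try y = 1.83 m: A R^(2/3) = 1.878 — high.
Try y = 1.6 m: A R^(2/3) = 1.312 — ≈ 1.314.

y_n = 1.6 m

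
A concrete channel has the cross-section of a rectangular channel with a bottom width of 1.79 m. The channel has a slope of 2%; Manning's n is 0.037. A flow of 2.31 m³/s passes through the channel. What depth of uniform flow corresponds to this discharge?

Manning's equation rearranged: A R^(2/3) = nQ / (1·√S) = 0.037 × 2.31 / (√0.02) = 0.6044.
At y = 0.738 m: A R^(2/3) = 0.7225 — too large.
At y = 0.648 m: A R^(2/3) = 0.6041 — matches.

y_n = 0.648 m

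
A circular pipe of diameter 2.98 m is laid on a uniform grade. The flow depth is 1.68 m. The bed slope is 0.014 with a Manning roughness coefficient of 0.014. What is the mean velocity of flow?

For a circular section of diameter D = 2.98 m at depth y = 1.68 m, the central angle is θ = 2 arccos(1 − 2y/D) = 3.397 rad. Then A = (D²/8)(θ − sin θ) = 4.052 m² and P = Dθ/2 = 5.062 m.
Hydraulic radius R = A/P = 4.052/5.062 = 0.8005 m.
From Manning's equation, V = (1/n) R^(2/3) S^(1/2) = (1/0.014) × 0.8005^(2/3) × 0.014^(1/2) = 7.29 m/s.

V = 7.29 m/s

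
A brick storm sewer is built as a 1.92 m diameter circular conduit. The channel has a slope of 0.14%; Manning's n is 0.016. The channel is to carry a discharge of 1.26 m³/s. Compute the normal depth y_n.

y_n = 0.726 m

Manning's equation rearranged: A R^(2/3) = nQ / (1·√S) = 0.016 × 1.26 / (√0.0014) = 0.5388.
Try y = 0.497 m: A R^(2/3) = 0.2605 — short.
Try y = 0.847 m: A R^(2/3) = 0.7137 — over.
Try y = 0.726 m: A R^(2/3) = 0.5393 — matches.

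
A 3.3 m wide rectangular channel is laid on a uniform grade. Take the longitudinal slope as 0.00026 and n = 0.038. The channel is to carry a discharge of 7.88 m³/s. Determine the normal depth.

y_n = 4.89 m

Manning's equation rearranged: A R^(2/3) = nQ / (1·√S) = 0.038 × 7.88 / (√0.00026) = 18.57.
At y = 4 m: A R^(2/3) = 14.64 — too small.
At y = 5.68 m: A R^(2/3) = 22.08 — too large.
At y = 4.89 m: A R^(2/3) = 18.56 — close enough.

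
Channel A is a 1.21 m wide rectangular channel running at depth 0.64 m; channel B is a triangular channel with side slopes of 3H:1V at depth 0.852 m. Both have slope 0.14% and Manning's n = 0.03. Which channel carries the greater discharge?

Channel A: Flow area A = b·y = 1.21 × 0.64 = 0.7744 m². Wetted perimeter P = b + 2y = 1.21 + 2×0.64 = 2.49 m. Hydraulic radius R = A/P = 0.7744/2.49 = 0.311 m. Q_A = (1/0.03)·0.7744·0.311^(2/3)·√0.0014 = 0.4434 m³/s.
Channel B: For a triangular section with side slope z = 3: A = zy² = 3×0.852² = 2.178 m²; P = 2y√(1+z²) = 2×0.852×3.162 = 5.389 m. Hydraulic radius R = A/P = 2.178/5.389 = 0.4041 m. Q_B = (1/0.03)·2.178·0.4041^(2/3)·√0.0014 = 1.485 m³/s.
Q_A = 0.4434 m³/s vs Q_B = 1.485 m³/s, so channel B carries more.

channel B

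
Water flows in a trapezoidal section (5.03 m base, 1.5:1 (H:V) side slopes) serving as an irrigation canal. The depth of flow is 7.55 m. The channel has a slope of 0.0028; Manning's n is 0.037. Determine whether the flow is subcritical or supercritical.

subcritical

With bottom width b = 5.03 m and side slope z = 1.5: A = (b + zy)y = (5.03 + 1.5×7.55)×7.55 = 123.5 m²; P = b + 2y√(1+z²) = 5.03 + 2×7.55×1.803 = 32.25 m.
Hydraulic radius R = A/P = 123.5/32.25 = 3.829 m.
V = (1/n) R^(2/3) √S = (1/0.037) × 3.829^(2/3) × √0.0028 = 3.5 m/s. Hydraulic depth D_h = A/T = 123.5/27.68 = 4.461 m.
Froude number Fr = V/√(g·D_h) = 3.5/√(9.81×4.461) = 0.529, which is less than 1, so the flow is subcritical.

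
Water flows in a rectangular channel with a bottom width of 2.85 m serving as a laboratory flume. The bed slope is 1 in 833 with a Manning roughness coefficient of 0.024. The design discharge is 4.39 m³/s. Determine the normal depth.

Manning's equation rearranged: A R^(2/3) = nQ / (1·√S) = 0.024 × 4.39 / (√0.0012) = 3.041.
Trying y = 1.51 m: A R^(2/3) = 3.499 — high.
Trying y = 1.07 m: A R^(2/3) = 2.196 — low.
Trying y = 1.36 m: A R^(2/3) = 3.044 — matches.

y_n = 1.36 m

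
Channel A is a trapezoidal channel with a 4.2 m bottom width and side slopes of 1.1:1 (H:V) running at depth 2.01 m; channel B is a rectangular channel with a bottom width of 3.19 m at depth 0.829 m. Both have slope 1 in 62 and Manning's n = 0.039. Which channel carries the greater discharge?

Channel A: With bottom width b = 4.2 m and side slope z = 1.1: A = (b + zy)y = (4.2 + 1.1×2.01)×2.01 = 12.89 m²; P = b + 2y√(1+z²) = 4.2 + 2×2.01×1.487 = 10.18 m. Hydraulic radius R = A/P = 12.89/10.18 = 1.266 m. Q_A = (1/0.039)·12.89·1.266^(2/3)·√0.01613 = 49.12 m³/s.
Channel B: Flow area A = b·y = 3.19 × 0.829 = 2.645 m². Wetted perimeter P = b + 2y = 3.19 + 2×0.829 = 4.848 m. Hydraulic radius R = A/P = 2.645/4.848 = 0.5455 m. Q_B = (1/0.039)·2.645·0.5455^(2/3)·√0.01613 = 5.749 m³/s.
Q_A = 49.12 m³/s vs Q_B = 5.749 m³/s, so channel A carries more.

channel A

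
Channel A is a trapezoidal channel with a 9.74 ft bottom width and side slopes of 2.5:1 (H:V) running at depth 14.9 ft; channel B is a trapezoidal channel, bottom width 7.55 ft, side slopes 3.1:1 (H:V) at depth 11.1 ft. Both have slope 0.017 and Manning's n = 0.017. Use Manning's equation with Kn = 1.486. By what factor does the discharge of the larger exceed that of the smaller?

Channel A: With bottom width b = 9.74 ft and side slope z = 2.5: A = (b + zy)y = (9.74 + 2.5×14.9)×14.9 = 700.2 ft²; P = b + 2y√(1+z²) = 9.74 + 2×14.9×2.693 = 89.98 ft. Hydraulic radius R = A/P = 700.2/89.98 = 7.781 ft. Q_A = (1.486/0.017)·700.2·7.781^(2/3)·√0.017 = 31330 ft³/s.
Channel B: With bottom width b = 7.55 ft and side slope z = 3.1: A = (b + zy)y = (7.55 + 3.1×11.1)×11.1 = 465.8 ft²; P = b + 2y√(1+z²) = 7.55 + 2×11.1×3.257 = 79.86 ft. Hydraulic radius R = A/P = 465.8/79.86 = 5.832 ft. Q_B = (1.486/0.017)·465.8·5.832^(2/3)·√0.017 = 17200 ft³/s.
The larger discharge is 31330 ft³/s and the smaller is 17200 ft³/s; the ratio is 1.82.

1.82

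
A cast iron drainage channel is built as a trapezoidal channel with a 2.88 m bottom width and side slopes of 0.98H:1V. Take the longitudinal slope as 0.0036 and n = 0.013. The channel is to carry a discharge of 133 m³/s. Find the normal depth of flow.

y_n = 3.33 m

Manning's equation rearranged: A R^(2/3) = nQ / (1·√S) = 0.013 × 133 / (√0.0036) = 28.82.
Try y = 3.78 m: A R^(2/3) = 37.49 — too large.
Try y = 2.91 m: A R^(2/3) = 21.98 — too small.
Try y = 3.33 m: A R^(2/3) = 28.87 — close enough.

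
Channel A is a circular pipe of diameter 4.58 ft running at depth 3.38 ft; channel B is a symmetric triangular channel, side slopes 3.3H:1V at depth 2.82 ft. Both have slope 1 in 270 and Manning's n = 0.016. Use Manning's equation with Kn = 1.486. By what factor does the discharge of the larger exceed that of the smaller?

1.99

Channel A: For a circular section of diameter D = 4.58 ft at depth y = 3.38 ft, the central angle is θ = 2 arccos(1 − 2y/D) = 4.134 rad. Then A = (D²/8)(θ − sin θ) = 13.03 ft² and P = Dθ/2 = 9.466 ft. Hydraulic radius R = A/P = 13.03/9.466 = 1.377 ft. Q_A = (1.486/0.016)·13.03·1.377^(2/3)·√0.003704 = 91.18 ft³/s.
Channel B: For a triangular section with side slope z = 3.3: A = zy² = 3.3×2.82² = 26.24 ft²; P = 2y√(1+z²) = 2×2.82×3.448 = 19.45 ft. Hydraulic radius R = A/P = 26.24/19.45 = 1.349 ft. Q_B = (1.486/0.016)·26.24·1.349^(2/3)·√0.003704 = 181.1 ft³/s.
The larger discharge is 181.1 ft³/s and the smaller is 91.18 ft³/s; the ratio is 1.99.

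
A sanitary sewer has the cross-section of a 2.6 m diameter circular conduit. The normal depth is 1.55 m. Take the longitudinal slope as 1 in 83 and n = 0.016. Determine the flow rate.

For a circular section of diameter D = 2.6 m at depth y = 1.55 m, the central angle is θ = 2 arccos(1 − 2y/D) = 3.529 rad. Then A = (D²/8)(θ − sin θ) = 3.301 m² and P = Dθ/2 = 4.587 m.
Hydraulic radius R = A/P = 3.301/4.587 = 0.7195 m.
Manning's equation: Q = (1/n) A R^(2/3) S^(1/2) = (1/0.016) × 3.301 × 0.7195^(2/3) × 0.01205^(1/2) = 18.2 m³/s.

Q = 18.2 m³/s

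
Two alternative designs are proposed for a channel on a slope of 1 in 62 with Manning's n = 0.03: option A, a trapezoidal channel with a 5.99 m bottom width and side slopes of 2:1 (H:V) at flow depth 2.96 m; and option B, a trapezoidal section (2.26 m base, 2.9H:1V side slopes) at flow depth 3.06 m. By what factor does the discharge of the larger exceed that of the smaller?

1.12

Channel A: With bottom width b = 5.99 m and side slope z = 2: A = (b + zy)y = (5.99 + 2×2.96)×2.96 = 35.25 m²; P = b + 2y√(1+z²) = 5.99 + 2×2.96×2.236 = 19.23 m. Hydraulic radius R = A/P = 35.25/19.23 = 1.833 m. Q_A = (1/0.03)·35.25·1.833^(2/3)·√0.01613 = 223.6 m³/s.
Channel B: With bottom width b = 2.26 m and side slope z = 2.9: A = (b + zy)y = (2.26 + 2.9×3.06)×3.06 = 34.07 m²; P = b + 2y√(1+z²) = 2.26 + 2×3.06×3.068 = 21.03 m. Hydraulic radius R = A/P = 34.07/21.03 = 1.62 m. Q_B = (1/0.03)·34.07·1.62^(2/3)·√0.01613 = 198.9 m³/s.
The larger discharge is 223.6 m³/s and the smaller is 198.9 m³/s; the ratio is 1.12.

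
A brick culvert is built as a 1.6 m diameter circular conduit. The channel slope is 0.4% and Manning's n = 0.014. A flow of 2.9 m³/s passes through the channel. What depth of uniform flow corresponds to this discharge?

y_n = 0.882 m

Manning's equation rearranged: A R^(2/3) = nQ / (1·√S) = 0.014 × 2.9 / (√0.004) = 0.6419.
At y = 0.97 m: A R^(2/3) = 0.745 — over.
At y = 0.759 m: A R^(2/3) = 0.4986 — short.
At y = 0.882 m: A R^(2/3) = 0.6417 — matches.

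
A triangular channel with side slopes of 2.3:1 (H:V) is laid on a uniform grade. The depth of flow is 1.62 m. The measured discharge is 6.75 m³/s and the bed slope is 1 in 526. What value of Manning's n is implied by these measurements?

n = 0.032

For a triangular section with side slope z = 2.3: A = zy² = 2.3×1.62² = 6.036 m²; P = 2y√(1+z²) = 2×1.62×2.508 = 8.126 m.
Hydraulic radius R = A/P = 6.036/8.126 = 0.7428 m.
Rearranging Manning's equation: n = (1/Q) A R^(2/3) S^(1/2) = (1/6.75) × 6.036 × 0.7428^(2/3) × √0.001901 = 0.032.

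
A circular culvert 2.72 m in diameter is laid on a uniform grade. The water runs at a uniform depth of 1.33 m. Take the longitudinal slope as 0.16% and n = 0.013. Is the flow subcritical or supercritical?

subcritical

For a circular section of diameter D = 2.72 m at depth y = 1.33 m, the central angle is θ = 2 arccos(1 − 2y/D) = 3.097 rad. Then A = (D²/8)(θ − sin θ) = 2.824 m² and P = Dθ/2 = 4.213 m.
Hydraulic radius R = A/P = 2.824/4.213 = 0.6703 m.
V = (1/n) R^(2/3) √S = (1/0.013) × 0.6703^(2/3) × √0.0016 = 2.357 m/s. Hydraulic depth D_h = A/T = 2.824/2.719 = 1.038 m.
Froude number Fr = V/√(g·D_h) = 2.357/√(9.81×1.038) = 0.738, which is less than 1, so the flow is subcritical.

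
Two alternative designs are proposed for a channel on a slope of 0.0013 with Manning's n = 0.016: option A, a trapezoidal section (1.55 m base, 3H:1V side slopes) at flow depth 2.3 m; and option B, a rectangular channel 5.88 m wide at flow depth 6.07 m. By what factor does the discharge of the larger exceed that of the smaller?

2.55

Channel A: With bottom width b = 1.55 m and side slope z = 3: A = (b + zy)y = (1.55 + 3×2.3)×2.3 = 19.43 m²; P = b + 2y√(1+z²) = 1.55 + 2×2.3×3.162 = 16.1 m. Hydraulic radius R = A/P = 19.43/16.1 = 1.207 m. Q_A = (1/0.016)·19.43·1.207^(2/3)·√0.0013 = 49.66 m³/s.
Channel B: Flow area A = b·y = 5.88 × 6.07 = 35.69 m². Wetted perimeter P = b + 2y = 5.88 + 2×6.07 = 18.02 m. Hydraulic radius R = A/P = 35.69/18.02 = 1.981 m. Q_B = (1/0.016)·35.69·1.981^(2/3)·√0.0013 = 126.9 m³/s.
The larger discharge is 126.9 m³/s and the smaller is 49.66 m³/s; the ratio is 2.55.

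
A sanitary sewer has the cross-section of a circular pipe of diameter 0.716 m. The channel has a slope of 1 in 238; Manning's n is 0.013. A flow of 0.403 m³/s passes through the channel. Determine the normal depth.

Manning's equation rearranged: A R^(2/3) = nQ / (1·√S) = 0.013 × 0.403 / (√0.004202) = 0.08082.
At y = 0.447 m: A R^(2/3) = 0.09122 — high.
At y = 0.413 m: A R^(2/3) = 0.08082 — ≈ 0.08082.

y_n = 0.413 m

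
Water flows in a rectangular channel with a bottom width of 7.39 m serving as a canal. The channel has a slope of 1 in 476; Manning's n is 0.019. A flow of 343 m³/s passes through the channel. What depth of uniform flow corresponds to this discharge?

Manning's equation rearranged: A R^(2/3) = nQ / (1·√S) = 0.019 × 343 / (√0.002101) = 142.2.
At y = 11.3 m: A R^(2/3) = 165.3 — over.
At y = 7 m: A R^(2/3) = 93.2 — short.
At y = 9.94 m: A R^(2/3) = 142.2 — close enough.

y_n = 9.94 m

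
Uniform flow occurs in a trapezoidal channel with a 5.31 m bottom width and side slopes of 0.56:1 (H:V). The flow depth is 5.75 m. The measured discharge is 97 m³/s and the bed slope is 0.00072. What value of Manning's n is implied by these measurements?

With bottom width b = 5.31 m and side slope z = 0.56: A = (b + zy)y = (5.31 + 0.56×5.75)×5.75 = 49.05 m²; P = b + 2y√(1+z²) = 5.31 + 2×5.75×1.146 = 18.49 m.
Hydraulic radius R = A/P = 49.05/18.49 = 2.653 m.
Rearranging Manning's equation: n = (1/Q) A R^(2/3) S^(1/2) = (1/97) × 49.05 × 2.653^(2/3) × √0.00072 = 0.026.

n = 0.026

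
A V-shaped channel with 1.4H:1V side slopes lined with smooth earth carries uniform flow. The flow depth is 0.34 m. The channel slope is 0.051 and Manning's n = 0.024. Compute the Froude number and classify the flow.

For a triangular section with side slope z = 1.4: A = zy² = 1.4×0.34² = 0.1618 m²; P = 2y√(1+z²) = 2×0.34×1.72 = 1.17 m.
Hydraulic radius R = A/P = 0.1618/1.17 = 0.1383 m.
V = (1/n) R^(2/3) √S = (1/0.024) × 0.1383^(2/3) × √0.051 = 2.517 m/s. Hydraulic depth D_h = A/T = 0.1618/0.952 = 0.17 m.
Froude number Fr = V/√(g·D_h) = 2.517/√(9.81×0.17) = 1.95, which is greater than 1, so the flow is supercritical.

supercritical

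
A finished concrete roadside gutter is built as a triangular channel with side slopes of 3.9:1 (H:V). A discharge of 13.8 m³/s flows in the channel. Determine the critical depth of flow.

At critical depth, Q² T / (g A³) = 1, i.e. A³/T = Q²/g = 13.8²/9.81 = 19.41.
At y = 1.45 m: A³/T = 48.75 — high.
At y = 0.942 m: A³/T = 5.641 — low.
At y = 1.21 m: A³/T = 19.73 — ≈ 19.41.

y_c = 1.21 m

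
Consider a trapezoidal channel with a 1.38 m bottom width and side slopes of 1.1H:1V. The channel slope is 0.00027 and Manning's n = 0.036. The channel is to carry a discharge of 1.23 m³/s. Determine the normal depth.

Manning's equation rearranged: A R^(2/3) = nQ / (1·√S) = 0.036 × 1.23 / (√0.00027) = 2.695.
Trying y = 1.39 m: A R^(2/3) = 3.289 — high.
Trying y = 1.26 m: A R^(2/3) = 2.695 — close enough.

y_n = 1.26 m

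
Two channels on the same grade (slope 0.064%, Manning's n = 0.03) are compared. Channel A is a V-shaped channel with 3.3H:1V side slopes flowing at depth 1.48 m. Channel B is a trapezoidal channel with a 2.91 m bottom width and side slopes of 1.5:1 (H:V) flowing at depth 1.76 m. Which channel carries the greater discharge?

channel B

Channel A: For a triangular section with side slope z = 3.3: A = zy² = 3.3×1.48² = 7.228 m²; P = 2y√(1+z²) = 2×1.48×3.448 = 10.21 m. Hydraulic radius R = A/P = 7.228/10.21 = 0.7082 m. Q_A = (1/0.03)·7.228·0.7082^(2/3)·√0.00064 = 4.843 m³/s.
Channel B: With bottom width b = 2.91 m and side slope z = 1.5: A = (b + zy)y = (2.91 + 1.5×1.76)×1.76 = 9.768 m²; P = b + 2y√(1+z²) = 2.91 + 2×1.76×1.803 = 9.256 m. Hydraulic radius R = A/P = 9.768/9.256 = 1.055 m. Q_B = (1/0.03)·9.768·1.055^(2/3)·√0.00064 = 8.538 m³/s.
Q_A = 4.843 m³/s vs Q_B = 8.538 m³/s, so channel B carries more.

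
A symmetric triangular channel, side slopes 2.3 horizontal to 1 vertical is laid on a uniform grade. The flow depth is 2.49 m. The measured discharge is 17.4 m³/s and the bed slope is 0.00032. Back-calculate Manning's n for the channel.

For a triangular section with side slope z = 2.3: A = zy² = 2.3×2.49² = 14.26 m²; P = 2y√(1+z²) = 2×2.49×2.508 = 12.49 m.
Hydraulic radius R = A/P = 14.26/12.49 = 1.142 m.
Rearranging Manning's equation: n = (1/Q) A R^(2/3) S^(1/2) = (1/17.4) × 14.26 × 1.142^(2/3) × √0.00032 = 0.016.

n = 0.016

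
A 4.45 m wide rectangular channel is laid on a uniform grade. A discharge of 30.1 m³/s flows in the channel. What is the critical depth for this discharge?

y_c = 1.67 m

For a rectangular channel, critical depth y_c = (q²/g)^(1/3) where q = Q/b = 30.1/4.45 = 6.764 m²/s.
So y_c = (6.764²/9.81)^(1/3) = 1.67 m.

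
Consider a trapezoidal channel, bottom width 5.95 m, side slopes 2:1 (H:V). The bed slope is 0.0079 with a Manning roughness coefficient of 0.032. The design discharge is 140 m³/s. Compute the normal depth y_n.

y_n = 2.9 m

Manning's equation rearranged: A R^(2/3) = nQ / (1·√S) = 0.032 × 140 / (√0.0079) = 50.4.
Trying y = 2.13 m: A R^(2/3) = 27.28 — low.
Trying y = 3.22 m: A R^(2/3) = 62.49 — high.
Trying y = 2.9 m: A R^(2/3) = 50.44 — close enough.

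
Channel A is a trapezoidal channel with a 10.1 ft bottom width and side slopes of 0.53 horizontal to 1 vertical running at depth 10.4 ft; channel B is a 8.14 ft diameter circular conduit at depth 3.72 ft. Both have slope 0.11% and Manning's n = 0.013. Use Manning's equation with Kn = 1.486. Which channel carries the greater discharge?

Channel A: With bottom width b = 10.1 ft and side slope z = 0.53: A = (b + zy)y = (10.1 + 0.53×10.4)×10.4 = 162.4 ft²; P = b + 2y√(1+z²) = 10.1 + 2×10.4×1.132 = 33.64 ft. Hydraulic radius R = A/P = 162.4/33.64 = 4.826 ft. Q_A = (1.486/0.013)·162.4·4.826^(2/3)·√0.0011 = 1758 ft³/s.
Channel B: For a circular section of diameter D = 8.14 ft at depth y = 3.72 ft, the central angle is θ = 2 arccos(1 − 2y/D) = 2.969 rad. Then A = (D²/8)(θ − sin θ) = 23.17 ft² and P = Dθ/2 = 12.09 ft. Hydraulic radius R = A/P = 23.17/12.09 = 1.918 ft. Q_B = (1.486/0.013)·23.17·1.918^(2/3)·√0.0011 = 135.6 ft³/s.
Q_A = 1758 ft³/s vs Q_B = 135.6 ft³/s, so channel A carries more.

channel A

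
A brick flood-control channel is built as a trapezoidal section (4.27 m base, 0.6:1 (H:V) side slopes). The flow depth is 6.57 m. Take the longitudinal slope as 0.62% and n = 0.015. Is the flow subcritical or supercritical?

With bottom width b = 4.27 m and side slope z = 0.6: A = (b + zy)y = (4.27 + 0.6×6.57)×6.57 = 53.95 m²; P = b + 2y√(1+z²) = 4.27 + 2×6.57×1.166 = 19.59 m.
Hydraulic radius R = A/P = 53.95/19.59 = 2.754 m.
V = (1/n) R^(2/3) √S = (1/0.015) × 2.754^(2/3) × √0.0062 = 10.31 m/s. Hydraulic depth D_h = A/T = 53.95/12.15 = 4.439 m.
Froude number Fr = V/√(g·D_h) = 10.31/√(9.81×4.439) = 1.56, which is greater than 1, so the flow is supercritical.

supercritical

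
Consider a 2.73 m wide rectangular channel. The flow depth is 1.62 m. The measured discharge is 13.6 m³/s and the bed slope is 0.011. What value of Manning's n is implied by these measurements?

n = 0.0279

Flow area A = b·y = 2.73 × 1.62 = 4.423 m². Wetted perimeter P = b + 2y = 2.73 + 2×1.62 = 5.97 m.
Hydraulic radius R = A/P = 4.423/5.97 = 0.7408 m.
Rearranging Manning's equation: n = (1/Q) A R^(2/3) S^(1/2) = (1/13.6) × 4.423 × 0.7408^(2/3) × √0.011 = 0.0279.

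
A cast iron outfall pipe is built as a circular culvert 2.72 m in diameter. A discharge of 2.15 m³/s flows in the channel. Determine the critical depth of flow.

y_c = 0.633 m

At critical depth, Q² T / (g A³) = 1, i.e. A³/T = Q²/g = 2.15²/9.81 = 0.4712.
At y = 0.713 m: A³/T = 0.7485 — too large.
At y = 0.501 m: A³/T = 0.1884 — too small.
At y = 0.633 m: A³/T = 0.4707 — close enough.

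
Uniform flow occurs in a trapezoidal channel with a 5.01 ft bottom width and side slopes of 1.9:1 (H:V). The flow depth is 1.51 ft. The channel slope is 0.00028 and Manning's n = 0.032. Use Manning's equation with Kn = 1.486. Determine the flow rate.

Q = 9.46 ft³/s

With bottom width b = 5.01 ft and side slope z = 1.9: A = (b + zy)y = (5.01 + 1.9×1.51)×1.51 = 11.9 ft²; P = b + 2y√(1+z²) = 5.01 + 2×1.51×2.147 = 11.49 ft.
Hydraulic radius R = A/P = 11.9/11.49 = 1.035 ft.
Manning's equation: Q = (1.486/n) A R^(2/3) S^(1/2) = (1.486/0.032) × 11.9 × 1.035^(2/3) × 0.00028^(1/2) = 9.46 ft³/s.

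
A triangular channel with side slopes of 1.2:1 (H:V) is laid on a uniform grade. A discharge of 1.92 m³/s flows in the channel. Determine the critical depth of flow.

y_c = 0.878 m

At critical depth, Q² T / (g A³) = 1, i.e. A³/T = Q²/g = 1.92²/9.81 = 0.3758.
Trying y = 1.01 m: A³/T = 0.7567 — high.
Trying y = 0.878 m: A³/T = 0.3757 — ≈ 0.3758.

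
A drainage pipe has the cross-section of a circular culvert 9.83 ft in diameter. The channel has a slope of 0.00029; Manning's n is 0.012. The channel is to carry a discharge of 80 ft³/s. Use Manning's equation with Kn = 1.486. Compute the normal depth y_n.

Manning's equation rearranged: A R^(2/3) = nQ / (1.486·√S) = 0.012 × 80 / (1.486 × √0.00029) = 37.94.
Try y = 4.13 ft: A R^(2/3) = 50.92 — too large.
Try y = 2.45 ft: A R^(2/3) = 18.82 — too small.
Try y = 3.52 ft: A R^(2/3) = 37.94 — matches.

y_n = 3.52 ft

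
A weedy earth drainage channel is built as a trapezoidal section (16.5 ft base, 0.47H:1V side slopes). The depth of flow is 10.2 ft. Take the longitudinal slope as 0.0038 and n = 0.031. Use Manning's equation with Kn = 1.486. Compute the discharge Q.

With bottom width b = 16.5 ft and side slope z = 0.47: A = (b + zy)y = (16.5 + 0.47×10.2)×10.2 = 217.2 ft²; P = b + 2y√(1+z²) = 16.5 + 2×10.2×1.105 = 39.04 ft.
Hydraulic radius R = A/P = 217.2/39.04 = 5.563 ft.
Manning's equation: Q = (1.486/n) A R^(2/3) S^(1/2) = (1.486/0.031) × 217.2 × 5.563^(2/3) × 0.0038^(1/2) = 2020 ft³/s.

Q = 2020 ft³/s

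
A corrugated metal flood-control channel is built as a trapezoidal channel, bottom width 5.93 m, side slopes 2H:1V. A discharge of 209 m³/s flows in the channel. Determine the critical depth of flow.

y_c = 3.46 m

At critical depth, Q² T / (g A³) = 1, i.e. A³/T = Q²/g = 209²/9.81 = 4453.
Try y = 4.43 m: A³/T = 11890 — high.
Try y = 2.55 m: A³/T = 1379 — low.
Try y = 3.46 m: A³/T = 4446 — matches.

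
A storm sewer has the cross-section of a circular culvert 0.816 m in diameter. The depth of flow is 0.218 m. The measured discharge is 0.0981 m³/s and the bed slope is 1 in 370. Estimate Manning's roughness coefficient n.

For a circular section of diameter D = 0.816 m at depth y = 0.218 m, the central angle is θ = 2 arccos(1 − 2y/D) = 2.173 rad. Then A = (D²/8)(θ − sin θ) = 0.1122 m² and P = Dθ/2 = 0.8865 m.
Hydraulic radius R = A/P = 0.1122/0.8865 = 0.1266 m.
Rearranging Manning's equation: n = (1/Q) A R^(2/3) S^(1/2) = (1/0.0981) × 0.1122 × 0.1266^(2/3) × √0.002703 = 0.015.

n = 0.015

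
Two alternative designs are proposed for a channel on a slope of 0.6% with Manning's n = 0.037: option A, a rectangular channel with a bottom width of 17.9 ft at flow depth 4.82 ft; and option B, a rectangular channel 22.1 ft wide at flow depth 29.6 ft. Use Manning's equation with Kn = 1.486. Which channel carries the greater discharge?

Channel A: Flow area A = b·y = 17.9 × 4.82 = 86.28 ft². Wetted perimeter P = b + 2y = 17.9 + 2×4.82 = 27.54 ft. Hydraulic radius R = A/P = 86.28/27.54 = 3.133 ft. Q_A = (1.486/0.037)·86.28·3.133^(2/3)·√0.006 = 574.7 ft³/s.
Channel B: Flow area A = b·y = 22.1 × 29.6 = 654.2 ft². Wetted perimeter P = b + 2y = 22.1 + 2×29.6 = 81.3 ft. Hydraulic radius R = A/P = 654.2/81.3 = 8.046 ft. Q_B = (1.486/0.037)·654.2·8.046^(2/3)·√0.006 = 8172 ft³/s.
Q_A = 574.7 ft³/s vs Q_B = 8172 ft³/s, so channel B carries more.

channel B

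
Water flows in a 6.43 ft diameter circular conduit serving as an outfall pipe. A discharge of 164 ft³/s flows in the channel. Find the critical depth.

At critical depth, Q² T / (g A³) = 1, i.e. A³/T = Q²/g = 164²/32.2 = 835.3.
At y = 4.29 ft: A³/T = 2012 — too large.
At y = 3.41 ft: A³/T = 833.5 — close enough.

y_c = 3.41 ft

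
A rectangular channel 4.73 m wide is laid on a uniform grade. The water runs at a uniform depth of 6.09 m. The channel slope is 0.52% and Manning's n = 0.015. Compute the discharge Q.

Q = 198 m³/s

Flow area A = b·y = 4.73 × 6.09 = 28.81 m². Wetted perimeter P = b + 2y = 4.73 + 2×6.09 = 16.91 m.
Hydraulic radius R = A/P = 28.81/16.91 = 1.703 m.
Manning's equation: Q = (1/n) A R^(2/3) S^(1/2) = (1/0.015) × 28.81 × 1.703^(2/3) × 0.0052^(1/2) = 198 m³/s.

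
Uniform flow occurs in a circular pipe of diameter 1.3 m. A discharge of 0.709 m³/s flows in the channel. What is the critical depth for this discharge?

y_c = 0.442 m

At critical depth, Q² T / (g A³) = 1, i.e. A³/T = Q²/g = 0.709²/9.81 = 0.05124.
At y = 0.528 m: A³/T = 0.1015 — over.
At y = 0.359 m: A³/T = 0.02286 — short.
At y = 0.442 m: A³/T = 0.05117 — matches.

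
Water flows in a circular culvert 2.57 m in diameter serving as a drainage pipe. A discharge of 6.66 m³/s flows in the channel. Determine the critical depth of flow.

At critical depth, Q² T / (g A³) = 1, i.e. A³/T = Q²/g = 6.66²/9.81 = 4.521.
At y = 1 m: A³/T = 2.598 — short.
At y = 1.16 m: A³/T = 4.591 — matches.

y_c = 1.16 m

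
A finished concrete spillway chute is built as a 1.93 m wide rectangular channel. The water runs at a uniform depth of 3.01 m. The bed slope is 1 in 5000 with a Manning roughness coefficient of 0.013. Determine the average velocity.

Flow area A = b·y = 1.93 × 3.01 = 5.809 m². Wetted perimeter P = b + 2y = 1.93 + 2×3.01 = 7.95 m.
Hydraulic radius R = A/P = 5.809/7.95 = 0.7307 m.
From Manning's equation, V = (1/n) R^(2/3) S^(1/2) = (1/0.013) × 0.7307^(2/3) × 0.0002^(1/2) = 0.883 m/s.

V = 0.883 m/s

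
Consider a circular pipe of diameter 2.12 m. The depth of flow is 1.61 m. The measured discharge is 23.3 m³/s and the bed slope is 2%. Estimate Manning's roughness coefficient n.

For a circular section of diameter D = 2.12 m at depth y = 1.61 m, the central angle is θ = 2 arccos(1 − 2y/D) = 4.233 rad. Then A = (D²/8)(θ − sin θ) = 2.876 m² and P = Dθ/2 = 4.487 m.
Hydraulic radius R = A/P = 2.876/4.487 = 0.6411 m.
Rearranging Manning's equation: n = (1/Q) A R^(2/3) S^(1/2) = (1/23.3) × 2.876 × 0.6411^(2/3) × √0.02 = 0.013.

n = 0.013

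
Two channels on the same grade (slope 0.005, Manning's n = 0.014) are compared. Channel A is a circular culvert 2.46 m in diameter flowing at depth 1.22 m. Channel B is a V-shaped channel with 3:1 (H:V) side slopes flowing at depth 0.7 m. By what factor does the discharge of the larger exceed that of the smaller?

Channel A: For a circular section of diameter D = 2.46 m at depth y = 1.22 m, the central angle is θ = 2 arccos(1 − 2y/D) = 3.125 rad. Then A = (D²/8)(θ − sin θ) = 2.352 m² and P = Dθ/2 = 3.844 m. Hydraulic radius R = A/P = 2.352/3.844 = 0.6118 m. Q_A = (1/0.014)·2.352·0.6118^(2/3)·√0.005 = 8.561 m³/s.
Channel B: For a triangular section with side slope z = 3: A = zy² = 3×0.7² = 1.47 m²; P = 2y√(1+z²) = 2×0.7×3.162 = 4.427 m. Hydraulic radius R = A/P = 1.47/4.427 = 0.332 m. Q_B = (1/0.014)·1.47·0.332^(2/3)·√0.005 = 3.56 m³/s.
The larger discharge is 8.561 m³/s and the smaller is 3.56 m³/s; the ratio is 2.4.

2.4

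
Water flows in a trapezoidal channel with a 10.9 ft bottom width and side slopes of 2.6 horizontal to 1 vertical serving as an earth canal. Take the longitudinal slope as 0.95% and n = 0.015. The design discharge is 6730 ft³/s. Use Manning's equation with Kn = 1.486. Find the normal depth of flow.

Manning's equation rearranged: A R^(2/3) = nQ / (1.486·√S) = 0.015 × 6730 / (1.486 × √0.0095) = 697.
At y = 9.01 ft: A R^(2/3) = 911.8 — high.
At y = 7.04 ft: A R^(2/3) = 526.8 — low.
At y = 7.99 ft: A R^(2/3) = 696.6 — ≈ 697.

y_n = 7.99 ft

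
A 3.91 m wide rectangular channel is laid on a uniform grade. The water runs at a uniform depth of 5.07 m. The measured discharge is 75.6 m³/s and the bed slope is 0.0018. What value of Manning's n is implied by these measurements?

Flow area A = b·y = 3.91 × 5.07 = 19.82 m². Wetted perimeter P = b + 2y = 3.91 + 2×5.07 = 14.05 m.
Hydraulic radius R = A/P = 19.82/14.05 = 1.411 m.
Rearranging Manning's equation: n = (1/Q) A R^(2/3) S^(1/2) = (1/75.6) × 19.82 × 1.411^(2/3) × √0.0018 = 0.014.

n = 0.014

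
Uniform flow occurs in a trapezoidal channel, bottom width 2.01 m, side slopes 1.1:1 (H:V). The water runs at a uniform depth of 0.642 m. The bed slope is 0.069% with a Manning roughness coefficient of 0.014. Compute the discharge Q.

Q = 1.91 m³/s

With bottom width b = 2.01 m and side slope z = 1.1: A = (b + zy)y = (2.01 + 1.1×0.642)×0.642 = 1.744 m²; P = b + 2y√(1+z²) = 2.01 + 2×0.642×1.487 = 3.919 m.
Hydraulic radius R = A/P = 1.744/3.919 = 0.445 m.
Manning's equation: Q = (1/n) A R^(2/3) S^(1/2) = (1/0.014) × 1.744 × 0.445^(2/3) × 0.00069^(1/2) = 1.91 m³/s.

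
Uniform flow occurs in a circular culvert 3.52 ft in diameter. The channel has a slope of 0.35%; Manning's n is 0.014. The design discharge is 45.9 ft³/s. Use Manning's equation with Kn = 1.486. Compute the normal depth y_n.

Manning's equation rearranged: A R^(2/3) = nQ / (1.486·√S) = 0.014 × 45.9 / (1.486 × √0.0035) = 7.31.
At y = 2.14 ft: A R^(2/3) = 6.125 — too small.
At y = 2.42 ft: A R^(2/3) = 7.306 — close enough.

y_n = 2.42 ft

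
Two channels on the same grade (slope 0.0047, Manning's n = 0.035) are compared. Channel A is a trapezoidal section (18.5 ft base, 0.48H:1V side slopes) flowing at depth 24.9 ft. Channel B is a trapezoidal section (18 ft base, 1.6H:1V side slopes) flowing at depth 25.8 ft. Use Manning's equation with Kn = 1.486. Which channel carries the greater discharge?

Channel A: With bottom width b = 18.5 ft and side slope z = 0.48: A = (b + zy)y = (18.5 + 0.48×24.9)×24.9 = 758.3 ft²; P = b + 2y√(1+z²) = 18.5 + 2×24.9×1.109 = 73.74 ft. Hydraulic radius R = A/P = 758.3/73.74 = 10.28 ft. Q_A = (1.486/0.035)·758.3·10.28^(2/3)·√0.0047 = 10440 ft³/s.
Channel B: With bottom width b = 18 ft and side slope z = 1.6: A = (b + zy)y = (18 + 1.6×25.8)×25.8 = 1529 ft²; P = b + 2y√(1+z²) = 18 + 2×25.8×1.887 = 115.4 ft. Hydraulic radius R = A/P = 1529/115.4 = 13.26 ft. Q_B = (1.486/0.035)·1529·13.26^(2/3)·√0.0047 = 24940 ft³/s.
Q_A = 10440 ft³/s vs Q_B = 24940 ft³/s, so channel B carries more.

channel B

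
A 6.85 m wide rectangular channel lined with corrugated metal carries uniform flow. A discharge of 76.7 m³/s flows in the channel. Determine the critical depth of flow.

y_c = 2.34 m

For a rectangular channel, critical depth y_c = (q²/g)^(1/3) where q = Q/b = 76.7/6.85 = 11.2 m²/s.
So y_c = (11.2²/9.81)^(1/3) = 2.34 m.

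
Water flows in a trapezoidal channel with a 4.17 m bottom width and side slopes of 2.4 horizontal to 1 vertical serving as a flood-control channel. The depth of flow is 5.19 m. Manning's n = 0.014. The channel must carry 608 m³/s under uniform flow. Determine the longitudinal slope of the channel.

With bottom width b = 4.17 m and side slope z = 2.4: A = (b + zy)y = (4.17 + 2.4×5.19)×5.19 = 86.29 m²; P = b + 2y√(1+z²) = 4.17 + 2×5.19×2.6 = 31.16 m.
Hydraulic radius R = A/P = 86.29/31.16 = 2.769 m.
From Manning's equation, S = [nQ / (1 A R^(2/3))]² = [0.014 × 608 / (1 × 86.29 × 2.769^(2/3))]² = 0.0025.

S = 0.0025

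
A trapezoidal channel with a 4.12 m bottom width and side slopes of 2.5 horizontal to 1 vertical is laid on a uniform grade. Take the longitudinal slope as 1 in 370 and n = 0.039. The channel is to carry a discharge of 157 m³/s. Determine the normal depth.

y_n = 4.38 m

Manning's equation rearranged: A R^(2/3) = nQ / (1·√S) = 0.039 × 157 / (√0.002703) = 117.8.
Try y = 4.92 m: A R^(2/3) = 154.3 — high.
Try y = 3.78 m: A R^(2/3) = 84 — low.
Try y = 4.38 m: A R^(2/3) = 117.7 — ≈ 117.8.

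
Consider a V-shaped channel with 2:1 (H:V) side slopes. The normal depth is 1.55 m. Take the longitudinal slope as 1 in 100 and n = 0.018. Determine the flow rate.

For a triangular section with side slope z = 2: A = zy² = 2×1.55² = 4.805 m²; P = 2y√(1+z²) = 2×1.55×2.236 = 6.932 m.
Hydraulic radius R = A/P = 4.805/6.932 = 0.6932 m.
Manning's equation: Q = (1/n) A R^(2/3) S^(1/2) = (1/0.018) × 4.805 × 0.6932^(2/3) × 0.01^(1/2) = 20.9 m³/s.

Q = 20.9 m³/s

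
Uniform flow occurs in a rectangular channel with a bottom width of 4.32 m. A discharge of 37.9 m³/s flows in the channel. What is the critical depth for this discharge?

y_c = 1.99 m

For a rectangular channel, critical depth y_c = (q²/g)^(1/3) where q = Q/b = 37.9/4.32 = 8.773 m²/s.
So y_c = (8.773²/9.81)^(1/3) = 1.99 m.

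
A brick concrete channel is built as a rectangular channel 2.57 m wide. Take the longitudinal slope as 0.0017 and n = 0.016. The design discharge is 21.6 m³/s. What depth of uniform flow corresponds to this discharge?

y_n = 3.41 m

Manning's equation rearranged: A R^(2/3) = nQ / (1·√S) = 0.016 × 21.6 / (√0.0017) = 8.382.
At y = 2.42 m: A R^(2/3) = 5.534 — low.
At y = 4.16 m: A R^(2/3) = 10.56 — high.
At y = 3.41 m: A R^(2/3) = 8.37 — ≈ 8.382.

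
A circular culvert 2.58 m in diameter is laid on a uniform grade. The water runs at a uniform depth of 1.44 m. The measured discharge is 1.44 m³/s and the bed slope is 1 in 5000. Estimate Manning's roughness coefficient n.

For a circular section of diameter D = 2.58 m at depth y = 1.44 m, the central angle is θ = 2 arccos(1 − 2y/D) = 3.375 rad. Then A = (D²/8)(θ − sin θ) = 3 m² and P = Dθ/2 = 4.353 m.
Hydraulic radius R = A/P = 3/4.353 = 0.6891 m.
Rearranging Manning's equation: n = (1/Q) A R^(2/3) S^(1/2) = (1/1.44) × 3 × 0.6891^(2/3) × √0.0002 = 0.023.

n = 0.023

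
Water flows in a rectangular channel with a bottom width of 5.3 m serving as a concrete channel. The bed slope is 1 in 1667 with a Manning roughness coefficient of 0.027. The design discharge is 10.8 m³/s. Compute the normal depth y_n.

y_n = 2.04 m

Manning's equation rearranged: A R^(2/3) = nQ / (1·√S) = 0.027 × 10.8 / (√0.0005999) = 11.91.
Trying y = 1.76 m: A R^(2/3) = 9.683 — short.
Trying y = 2.31 m: A R^(2/3) = 14.09 — over.
Trying y = 2.04 m: A R^(2/3) = 11.89 — ≈ 11.91.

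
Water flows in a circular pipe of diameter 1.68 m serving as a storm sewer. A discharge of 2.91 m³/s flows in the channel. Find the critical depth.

At critical depth, Q² T / (g A³) = 1, i.e. A³/T = Q²/g = 2.91²/9.81 = 0.8632.
At y = 0.626 m: A³/T = 0.2626 — short.
At y = 1.09 m: A³/T = 2.199 — over.
At y = 0.854 m: A³/T = 0.8633 — ≈ 0.8632.

y_c = 0.854 m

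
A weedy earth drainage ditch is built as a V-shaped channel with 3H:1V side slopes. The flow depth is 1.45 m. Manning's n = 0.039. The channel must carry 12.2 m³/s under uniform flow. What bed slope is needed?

For a triangular section with side slope z = 3: A = zy² = 3×1.45² = 6.307 m²; P = 2y√(1+z²) = 2×1.45×3.162 = 9.171 m.
Hydraulic radius R = A/P = 6.307/9.171 = 0.6878 m.
From Manning's equation, S = [nQ / (1 A R^(2/3))]² = [0.039 × 12.2 / (1 × 6.307 × 0.6878^(2/3))]² = 0.00937.

S = 0.00937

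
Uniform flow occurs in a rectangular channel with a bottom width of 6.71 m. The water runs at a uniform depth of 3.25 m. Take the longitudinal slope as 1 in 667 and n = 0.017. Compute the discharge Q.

Q = 69.4 m³/s

Flow area A = b·y = 6.71 × 3.25 = 21.81 m². Wetted perimeter P = b + 2y = 6.71 + 2×3.25 = 13.21 m.
Hydraulic radius R = A/P = 21.81/13.21 = 1.651 m.
Manning's equation: Q = (1/n) A R^(2/3) S^(1/2) = (1/0.017) × 21.81 × 1.651^(2/3) × 0.001499^(1/2) = 69.4 m³/s.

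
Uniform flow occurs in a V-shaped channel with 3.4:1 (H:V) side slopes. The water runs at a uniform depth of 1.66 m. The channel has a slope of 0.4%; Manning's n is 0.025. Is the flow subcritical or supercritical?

subcritical

For a triangular section with side slope z = 3.4: A = zy² = 3.4×1.66² = 9.369 m²; P = 2y√(1+z²) = 2×1.66×3.544 = 11.77 m.
Hydraulic radius R = A/P = 9.369/11.77 = 0.7963 m.
V = (1/n) R^(2/3) √S = (1/0.025) × 0.7963^(2/3) × √0.004 = 2.173 m/s. Hydraulic depth D_h = A/T = 9.369/11.29 = 0.83 m.
Froude number Fr = V/√(g·D_h) = 2.173/√(9.81×0.83) = 0.762, which is less than 1, so the flow is subcritical.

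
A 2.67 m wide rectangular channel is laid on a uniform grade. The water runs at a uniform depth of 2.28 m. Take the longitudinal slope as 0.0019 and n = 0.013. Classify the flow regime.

subcritical

Flow area A = b·y = 2.67 × 2.28 = 6.088 m². Wetted perimeter P = b + 2y = 2.67 + 2×2.28 = 7.23 m.
Hydraulic radius R = A/P = 6.088/7.23 = 0.842 m.
V = (1/n) R^(2/3) √S = (1/0.013) × 0.842^(2/3) × √0.0019 = 2.99 m/s. Hydraulic depth D_h = A/T = 6.088/2.67 = 2.28 m.
Froude number Fr = V/√(g·D_h) = 2.99/√(9.81×2.28) = 0.632, which is less than 1, so the flow is subcritical.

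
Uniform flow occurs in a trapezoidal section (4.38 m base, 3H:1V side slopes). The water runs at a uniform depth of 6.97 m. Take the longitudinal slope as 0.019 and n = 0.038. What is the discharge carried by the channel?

With bottom width b = 4.38 m and side slope z = 3: A = (b + zy)y = (4.38 + 3×6.97)×6.97 = 176.3 m²; P = b + 2y√(1+z²) = 4.38 + 2×6.97×3.162 = 48.46 m.
Hydraulic radius R = A/P = 176.3/48.46 = 3.637 m.
Manning's equation: Q = (1/n) A R^(2/3) S^(1/2) = (1/0.038) × 176.3 × 3.637^(2/3) × 0.019^(1/2) = 1510 m³/s.

Q = 1510 m³/s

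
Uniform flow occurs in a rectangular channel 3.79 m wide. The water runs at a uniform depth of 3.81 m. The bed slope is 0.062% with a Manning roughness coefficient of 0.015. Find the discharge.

Flow area A = b·y = 3.79 × 3.81 = 14.44 m². Wetted perimeter P = b + 2y = 3.79 + 2×3.81 = 11.41 m.
Hydraulic radius R = A/P = 14.44/11.41 = 1.266 m.
Manning's equation: Q = (1/n) A R^(2/3) S^(1/2) = (1/0.015) × 14.44 × 1.266^(2/3) × 0.00062^(1/2) = 28 m³/s.

Q = 28 m³/s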